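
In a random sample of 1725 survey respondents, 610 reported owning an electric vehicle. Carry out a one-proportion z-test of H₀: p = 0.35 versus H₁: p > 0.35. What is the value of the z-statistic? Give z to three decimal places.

z = 0.315

Sample proportion p̂ = 610/1725 = 0.35362.
SE₀ = √(0.35·0.65/1725) = 0.011484.
z = (0.35362 − 0.35)/0.011484 = 0.00362/0.011484 = 0.315.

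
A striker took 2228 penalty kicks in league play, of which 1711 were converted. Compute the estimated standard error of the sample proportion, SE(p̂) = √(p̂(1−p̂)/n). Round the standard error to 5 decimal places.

SE = 0.00894

The sample proportion is 1711/2228 = 0.76795.
p̂(1−p̂) = 0.178203.
SE = √(0.178203/2228) = √0.000079983 = 0.00894.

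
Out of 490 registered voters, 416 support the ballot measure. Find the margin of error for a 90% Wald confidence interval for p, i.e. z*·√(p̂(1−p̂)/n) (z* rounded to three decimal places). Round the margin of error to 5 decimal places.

ME = 0.02661

With x = 416 successes in n = 490, p̂ = 0.84898.
SE(p̂) = √(0.84898·0.15102/490) = 0.016176.
z* = 1.645 at the 90% level.
So ME = 0.02661.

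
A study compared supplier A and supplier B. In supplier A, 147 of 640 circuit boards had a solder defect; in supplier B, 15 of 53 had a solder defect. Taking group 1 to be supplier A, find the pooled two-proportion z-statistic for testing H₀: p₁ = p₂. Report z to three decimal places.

Sample proportions: p̂₁ = 147/640 = 0.22969 and p̂₂ = 15/53 = 0.28302.
Pooled p̂ = (147+15)/(640+53) = 162/693 = 0.23377.
SE = √[p̂(1−p̂)(1/n₁+1/n₂)] = √[0.23377·0.76623·(1/640+1/53)] ≈ 0.060494.
z = -0.05333/0.060494 = -0.882.

z = -0.882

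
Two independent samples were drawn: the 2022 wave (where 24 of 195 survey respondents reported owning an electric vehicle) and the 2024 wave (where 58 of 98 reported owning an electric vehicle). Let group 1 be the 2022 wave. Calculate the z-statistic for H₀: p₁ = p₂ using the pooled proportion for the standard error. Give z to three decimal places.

z = -8.433

p̂₁ = 24/195 = 0.12308, p̂₂ = 58/98 = 0.59184.
Pooling: p̂ = 82/293 = 0.27986.
Pooled SE = √[0.2015399·0.01533229] ≈ 0.055588.
z = (p̂₁ − p̂₂)/SE = (0.12308 − 0.59184)/0.055588 = -0.46876/0.055588 = -8.433.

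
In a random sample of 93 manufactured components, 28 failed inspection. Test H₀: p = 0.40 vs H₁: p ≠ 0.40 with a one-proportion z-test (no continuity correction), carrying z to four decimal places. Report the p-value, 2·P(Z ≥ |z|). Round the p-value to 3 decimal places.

With x = 28 successes in n = 93, p̂ = 0.30108.
Null standard error: √(0.40·0.60/93) = √0.002580645 = 0.050800.
Test statistic (full precision, shown to 4 dp): z = (28/93 − 0.40)/SE₀ ≈ -1.9473.
From the standard normal, 2·P(Z ≥ |z|) = 0.051.

p-value = 0.051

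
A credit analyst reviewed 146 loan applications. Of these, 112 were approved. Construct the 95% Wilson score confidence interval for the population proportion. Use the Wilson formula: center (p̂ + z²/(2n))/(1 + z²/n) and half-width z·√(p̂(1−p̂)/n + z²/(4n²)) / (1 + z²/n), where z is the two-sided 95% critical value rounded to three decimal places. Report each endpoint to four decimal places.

(0.6923, 0.8283)

p̂ = 112/146 = 0.76712; z = 1.960, so z² = 3.841600.
Denominator 1 + z²/n = 1 + 3.841600/146 = 1.026312.
Adjusted center: (0.76712 + z²/(2n))/1.026312 = 0.76027.
Radicand: p̂(1−p̂)/n + z²/(4n²) = 0.001223597 + 0.000045055 = 0.001268652.
Half-width = z·√(radicand)/denom = 1.960·0.035618/1.026312 = 0.06802.
CI: 0.76027 ± 0.06802 = (0.6923, 0.8283).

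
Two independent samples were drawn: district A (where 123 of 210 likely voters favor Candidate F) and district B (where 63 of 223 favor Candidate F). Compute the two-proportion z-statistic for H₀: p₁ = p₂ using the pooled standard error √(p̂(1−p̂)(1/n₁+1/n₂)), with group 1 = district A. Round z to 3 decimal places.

z = 6.370

p̂₁ = 123/210 = 0.58571, p̂₂ = 63/223 = 0.28251.
Pooling: p̂ = 186/433 = 0.42956.
SE = √[p̂(1−p̂)(1/n₁+1/n₂)] = √[0.42956·0.57044·(1/210+1/223)] ≈ 0.047599.
z = 0.30320/0.047599 = 6.370.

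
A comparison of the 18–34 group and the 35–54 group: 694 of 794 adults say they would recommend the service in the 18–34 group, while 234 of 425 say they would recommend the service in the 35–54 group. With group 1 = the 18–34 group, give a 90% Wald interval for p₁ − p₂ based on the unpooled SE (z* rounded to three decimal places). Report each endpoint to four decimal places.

(0.2793, 0.3676)

p̂₁ = 0.87406, p̂₂ = 0.55059, so the observed difference is 0.32347.
Unpooled SE = √(p̂₁(1−p̂₁)/n₁ + p̂₂(1−p̂₂)/n₂) = √(0.000138643 + 0.000582214) = 0.026849.
z* = 1.645 at the 90% level. Margin of error = 0.04417.
So the interval runs from 0.2793 to 0.3676.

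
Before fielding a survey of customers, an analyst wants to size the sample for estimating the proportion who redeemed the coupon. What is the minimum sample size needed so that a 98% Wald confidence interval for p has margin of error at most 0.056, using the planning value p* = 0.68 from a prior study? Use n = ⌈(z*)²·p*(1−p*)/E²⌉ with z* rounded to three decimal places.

The 98% critical value is z* = 2.326.
p*(1−p*) = 0.68·0.32 = 0.2176.
(z*)²·p*(1−p*)/E² = 5.410276·0.2176/0.003136 = 375.407.
Rounding up, n = 376.

n = 376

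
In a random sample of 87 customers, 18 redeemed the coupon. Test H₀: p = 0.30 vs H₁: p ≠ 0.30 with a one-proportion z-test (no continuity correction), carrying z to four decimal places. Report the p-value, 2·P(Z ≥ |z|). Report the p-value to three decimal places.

p-value = 0.058

Sample proportion p̂ = 18/87 = 0.20690.
SE₀ = √(0.30·0.70/87) = 0.049130.
Test statistic (full precision, shown to 4 dp): z = (18/87 − 0.30)/SE₀ ≈ -1.8950.
From the standard normal, 2·P(Z ≥ |z|) = 0.058.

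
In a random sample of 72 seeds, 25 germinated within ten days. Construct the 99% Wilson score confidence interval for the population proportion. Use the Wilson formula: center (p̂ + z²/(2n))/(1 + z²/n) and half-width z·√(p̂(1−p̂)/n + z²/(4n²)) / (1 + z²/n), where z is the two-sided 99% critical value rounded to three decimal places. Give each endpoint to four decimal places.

p̂ = 25/72 = 0.34722; z = 2.576, so z² = 6.635776.
Denominator 1 + z²/n = 1 + 6.635776/72 = 1.092164.
Center = (0.34722 + 0.046082)/1.092164 = 0.36011.
Radicand: p̂(1−p̂)/n + z²/(4n²) = 0.003148041 + 0.000320012 = 0.003468053.
Half-width = z·√(radicand)/denom = 2.576·0.058890/1.092164 = 0.13890.
CI: 0.36011 ± 0.13890 = (0.2212, 0.4990).

(0.2212, 0.4990)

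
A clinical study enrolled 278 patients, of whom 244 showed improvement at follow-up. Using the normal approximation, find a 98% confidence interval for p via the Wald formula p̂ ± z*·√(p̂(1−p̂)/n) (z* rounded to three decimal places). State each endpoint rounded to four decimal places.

(0.8320, 0.9234)

Sample proportion p̂ = 244/278 = 0.87770.
Standard error of p̂: √(0.107344/278) = √0.000386131 = 0.019650.
The 98% critical value is z* = 2.326.
Margin of error: 2.326 × 0.019650 = 0.04571.
Interval: 0.87770 ± 0.04571 → (0.8320, 0.9234).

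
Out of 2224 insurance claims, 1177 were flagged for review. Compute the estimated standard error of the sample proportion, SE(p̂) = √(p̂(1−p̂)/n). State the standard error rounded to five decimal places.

SE = 0.01058

Sample proportion p̂ = 1177/2224 = 0.52923.
p̂(1−p̂) = 0.249146.
SE = √(0.249146/2224) = √0.000112026 = 0.01058.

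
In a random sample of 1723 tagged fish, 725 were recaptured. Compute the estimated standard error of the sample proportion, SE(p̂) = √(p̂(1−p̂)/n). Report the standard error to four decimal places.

Sample proportion p̂ = 725/1723 = 0.42078.
p̂(1−p̂) = 0.42078·0.57922 = 0.243724.
SE = √(0.243724/1723) = √0.000141453 = 0.0119.

SE = 0.0119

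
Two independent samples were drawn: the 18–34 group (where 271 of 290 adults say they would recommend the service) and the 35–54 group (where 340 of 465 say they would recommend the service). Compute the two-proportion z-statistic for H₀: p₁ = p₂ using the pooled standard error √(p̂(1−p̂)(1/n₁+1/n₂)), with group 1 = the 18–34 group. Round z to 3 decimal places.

z = 6.916

Sample proportions: p̂₁ = 271/290 = 0.93448 and p̂₂ = 340/465 = 0.73118.
Pooled p̂ = (271+340)/(290+465) = 611/755 = 0.80927.
SE = √[p̂(1−p̂)(1/n₁+1/n₂)] = √[0.80927·0.19073·(1/290+1/465)] ≈ 0.029397.
z = 0.20330/0.029397 = 6.916.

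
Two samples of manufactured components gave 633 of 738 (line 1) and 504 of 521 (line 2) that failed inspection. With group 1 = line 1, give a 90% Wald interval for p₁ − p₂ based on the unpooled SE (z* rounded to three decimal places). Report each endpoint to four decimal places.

(-0.1344, -0.0849)

p̂₁ = 0.85772, p̂₂ = 0.96737, so the observed difference is -0.10965.
Unpooled SE = √(p̂₁(1−p̂₁)/n₁ + p̂₂(1−p̂₂)/n₂) = √(0.000165358 + 0.000060585) = 0.015031.
The 90% critical value is z* = 1.645. Margin of error = 0.02473.
Interval: -0.10965 ± 0.02473 → (-0.1344, -0.0849).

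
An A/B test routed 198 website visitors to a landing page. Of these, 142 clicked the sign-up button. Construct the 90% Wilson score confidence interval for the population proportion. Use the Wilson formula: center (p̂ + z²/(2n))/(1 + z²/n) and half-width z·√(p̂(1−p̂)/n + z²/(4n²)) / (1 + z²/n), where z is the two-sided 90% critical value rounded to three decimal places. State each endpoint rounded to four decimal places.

(0.6619, 0.7666)

p̂ = 142/198 = 0.71717; z = 1.645, so z² = 2.706025.
Denominator 1 + z²/n = 1 + 2.706025/198 = 1.013667.
Adjusted center: (0.71717 + z²/(2n))/1.013667 = 0.71424.
Radicand: p̂(1−p̂)/n + z²/(4n²) = 0.001024426 + 0.000017256 = 0.001041682.
Half-width = 1.645·√0.001041682/1.013667 = 0.05238.
CI: 0.71424 ± 0.05238 = (0.6619, 0.7666).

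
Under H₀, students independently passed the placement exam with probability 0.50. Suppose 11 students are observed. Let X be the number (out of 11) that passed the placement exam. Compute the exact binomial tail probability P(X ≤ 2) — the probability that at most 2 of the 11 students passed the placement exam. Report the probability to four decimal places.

X ~ Binomial(n=11, p=0.50).
P(X ≤ 2) = C(11,0)·0.50^0·0.50^11 + C(11,1)·0.50^1·0.50^10 + C(11,2)·0.50^2·0.50^9.
= 0.000488 + 0.005371 + 0.026855 = 0.0327.

P = 0.0327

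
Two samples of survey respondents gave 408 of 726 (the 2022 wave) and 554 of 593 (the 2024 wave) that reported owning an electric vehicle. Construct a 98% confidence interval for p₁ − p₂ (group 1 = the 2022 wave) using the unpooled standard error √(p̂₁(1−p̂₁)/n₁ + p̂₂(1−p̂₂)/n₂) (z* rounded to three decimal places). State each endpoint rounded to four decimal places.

(-0.4212, -0.3233)

p̂₁ = 0.56198, p̂₂ = 0.93423, so the observed difference is -0.37225.
Unpooled SE = √(p̂₁(1−p̂₁)/n₁ + p̂₂(1−p̂₂)/n₂) = √(0.000339061 + 0.000103612) = 0.021040.
For 98% confidence, z* = 2.326. Margin of error = 0.04894.
Interval: -0.37225 ± 0.04894 → (-0.4212, -0.3233).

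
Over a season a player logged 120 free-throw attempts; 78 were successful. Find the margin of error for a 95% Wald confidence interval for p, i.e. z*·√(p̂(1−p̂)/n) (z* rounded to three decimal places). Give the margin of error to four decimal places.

Sample proportion p̂ = 78/120 = 0.65000.
SE = √(p̂(1−p̂)/n) = √(0.227500/120) = 0.043541.
z* = 1.960 at the 95% level.
ME = 1.960·0.043541 = 0.0853.

ME = 0.0853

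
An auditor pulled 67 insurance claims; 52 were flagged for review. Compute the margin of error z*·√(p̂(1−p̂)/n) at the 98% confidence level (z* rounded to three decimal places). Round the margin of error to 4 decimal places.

ME = 0.1185

p̂ = 52/67 = 0.77612.
SE = √(p̂(1−p̂)/n) = √(0.173758/67) = 0.050925.
For 98% confidence, z* = 2.326.
ME = 2.326·0.050925 = 0.1185.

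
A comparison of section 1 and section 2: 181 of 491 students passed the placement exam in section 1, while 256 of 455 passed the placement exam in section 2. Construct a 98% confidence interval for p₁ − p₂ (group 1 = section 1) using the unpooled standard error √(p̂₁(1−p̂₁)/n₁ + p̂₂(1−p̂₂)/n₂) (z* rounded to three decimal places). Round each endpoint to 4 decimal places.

p̂₁ = 181/491 = 0.36864, p̂₂ = 256/455 = 0.56264; p̂₁ − p̂₂ = -0.19400.
SE = √(0.000474019 + 0.000540828) = √0.001014847 = 0.031857.
z* = 2.326 at the 98% level. Margin of error = 0.07410.
So the interval runs from -0.2681 to -0.1199.

(-0.2681, -0.1199)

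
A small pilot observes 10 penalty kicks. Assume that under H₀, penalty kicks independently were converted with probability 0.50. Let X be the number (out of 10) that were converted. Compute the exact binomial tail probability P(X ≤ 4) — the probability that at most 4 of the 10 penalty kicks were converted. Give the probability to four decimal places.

X is binomial with n = 10 and p = 0.50.
P(X ≤ 4) = Σ_{j=0}^{4} C(10,j)·0.50^j·0.50^{10−j}.
= 0.000977 + 0.009766 + 0.043945 + 0.117188 + 0.205078 = 0.3770.

P = 0.3770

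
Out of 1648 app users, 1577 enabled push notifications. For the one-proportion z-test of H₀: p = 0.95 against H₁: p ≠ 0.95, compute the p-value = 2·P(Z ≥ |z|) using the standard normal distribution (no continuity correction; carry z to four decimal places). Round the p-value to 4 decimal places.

p-value = 0.1976

With x = 1577 successes in n = 1648, p̂ = 0.95692.
Null standard error: √(0.95·0.05/1648) = √0.000028823 = 0.005369.
Test statistic (full precision, shown to 4 dp): z = (1577/1648 − 0.95)/SE₀ ≈ 1.2885.
p-value = 2·P(Z ≥ |z|) with z = 1.2885 → 0.1976.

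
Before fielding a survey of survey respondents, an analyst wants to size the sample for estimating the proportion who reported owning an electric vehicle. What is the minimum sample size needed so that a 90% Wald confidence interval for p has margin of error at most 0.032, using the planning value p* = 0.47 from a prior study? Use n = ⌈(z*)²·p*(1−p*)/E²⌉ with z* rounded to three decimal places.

n = 659

z* = 1.645 at the 90% level.
p*(1−p*) = 0.47·0.53 = 0.2491.
(z*)²·p*(1−p*)/E² = 2.706025·0.2491/0.001024 = 658.272.
⌈658.272⌉ = 659.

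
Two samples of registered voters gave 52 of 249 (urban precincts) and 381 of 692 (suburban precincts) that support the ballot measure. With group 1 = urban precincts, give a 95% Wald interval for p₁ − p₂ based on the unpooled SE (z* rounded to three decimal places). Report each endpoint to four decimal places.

(-0.4044, -0.2791)

p̂₁ = 0.20884, p̂₂ = 0.55058, so the observed difference is -0.34174.
Unpooled SE = √(p̂₁(1−p̂₁)/n₁ + p̂₂(1−p̂₂)/n₂) = √(0.000663547 + 0.000357575) = 0.031955.
For 95% confidence, z* = 1.960. Margin = 1.960·0.031955 = 0.06263.
CI: -0.34174 ± 0.06263 = (-0.4044, -0.2791).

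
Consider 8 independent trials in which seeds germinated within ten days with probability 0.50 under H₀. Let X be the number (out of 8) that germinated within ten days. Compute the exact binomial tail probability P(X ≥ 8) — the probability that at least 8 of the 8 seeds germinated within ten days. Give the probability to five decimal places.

P = 0.00391

X is binomial with n = 8 and p = 0.50.
P(X ≥ 8) = C(8,8)·0.50^8·0.50^0.
= 0.003906 = 0.00391.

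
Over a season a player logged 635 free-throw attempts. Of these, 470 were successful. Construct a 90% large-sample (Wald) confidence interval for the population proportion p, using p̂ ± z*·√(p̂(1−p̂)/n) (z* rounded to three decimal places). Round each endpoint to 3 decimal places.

(0.712, 0.769)

With x = 470 successes in n = 635, p̂ = 0.74016.
SE(p̂) = √(0.74016·0.25984/635) = 0.017403.
The 90% critical value is z* = 1.645.
Margin of error: 1.645 × 0.017403 = 0.02863.
CI: 0.74016 ± 0.02863 = (0.712, 0.769).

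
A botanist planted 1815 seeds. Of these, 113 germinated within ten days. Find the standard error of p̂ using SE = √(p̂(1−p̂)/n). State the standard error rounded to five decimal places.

SE = 0.00567

p̂ = 113/1815 = 0.06226.
p̂(1−p̂) = 0.06226·0.93774 = 0.058384.
Dividing by n and taking the root: √0.000032167 = 0.00567.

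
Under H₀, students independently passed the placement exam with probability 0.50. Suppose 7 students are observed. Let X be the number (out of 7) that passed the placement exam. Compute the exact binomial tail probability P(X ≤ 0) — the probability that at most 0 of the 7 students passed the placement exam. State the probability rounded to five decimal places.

X ~ Binomial(n=7, p=0.50).
P(X ≤ 0) = C(7,0)·0.50^0·0.50^7.
= 0.007812 = 0.00781.

P = 0.00781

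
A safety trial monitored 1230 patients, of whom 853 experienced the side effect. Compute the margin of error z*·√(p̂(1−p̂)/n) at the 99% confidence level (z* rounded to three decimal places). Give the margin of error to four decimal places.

ME = 0.0339

With x = 853 successes in n = 1230, p̂ = 0.69350.
SE = √(p̂(1−p̂)/n) = √(0.212559/1230) = 0.013146.
The 99% critical value is z* = 2.576.
Margin of error = z*·SE = 2.576 × 0.013146 = 0.0339.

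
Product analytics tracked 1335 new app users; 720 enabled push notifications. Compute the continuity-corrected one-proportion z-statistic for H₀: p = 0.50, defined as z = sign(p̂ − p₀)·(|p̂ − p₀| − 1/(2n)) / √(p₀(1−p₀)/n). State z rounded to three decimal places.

The sample proportion is 720/1335 = 0.53933. p̂ − p₀ = 0.039326.
1/(2n) = 0.000375.
Corrected numerator: |0.039326| − 0.000375 = 0.038951.
Under H₀, SE = √(p₀(1−p₀)/n) = √(0.50·0.50/1335) = √0.000187266 = 0.013685.
z = +0.038951/0.013685 = 2.846.

z = 2.846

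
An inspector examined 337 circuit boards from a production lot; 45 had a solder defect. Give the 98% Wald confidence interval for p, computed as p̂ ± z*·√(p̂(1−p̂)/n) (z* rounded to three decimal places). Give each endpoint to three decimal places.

(0.090, 0.177)

With x = 45 successes in n = 337, p̂ = 0.13353.
SE = √(p̂(1−p̂)/n) = √(0.115701/337) = 0.018529.
z* = 2.326 at the 98% level.
Margin = 2.326·0.018529 = 0.04310.
Interval: 0.13353 ± 0.04310 → (0.090, 0.177).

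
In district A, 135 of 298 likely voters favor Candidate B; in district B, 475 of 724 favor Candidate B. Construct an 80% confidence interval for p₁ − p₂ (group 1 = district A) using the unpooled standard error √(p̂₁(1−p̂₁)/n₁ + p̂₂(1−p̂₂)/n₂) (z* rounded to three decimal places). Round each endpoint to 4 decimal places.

(-0.2464, -0.1597)

p̂₁ = 135/298 = 0.45302, p̂₂ = 475/724 = 0.65608; p̂₁ − p̂₂ = -0.20306.
SE = √(0.000831520 + 0.000311657) = √0.001143177 = 0.033811.
z* = 1.282 at the 80% level. Margin = 1.282·0.033811 = 0.04335.
So the interval runs from -0.2464 to -0.1597.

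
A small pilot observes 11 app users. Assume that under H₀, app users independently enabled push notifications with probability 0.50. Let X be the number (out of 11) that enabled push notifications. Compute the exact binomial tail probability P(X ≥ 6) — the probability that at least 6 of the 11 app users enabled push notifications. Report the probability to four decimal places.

P = 0.5000

X ~ Binomial(n=11, p=0.50).
P(X ≥ 6) = Σ_{j=6}^{11} C(11,j)·0.50^j·0.50^{11−j}.
= 0.225586 + 0.161133 + 0.080566 + 0.026855 + 0.005371 + 0.000488 = 0.5000.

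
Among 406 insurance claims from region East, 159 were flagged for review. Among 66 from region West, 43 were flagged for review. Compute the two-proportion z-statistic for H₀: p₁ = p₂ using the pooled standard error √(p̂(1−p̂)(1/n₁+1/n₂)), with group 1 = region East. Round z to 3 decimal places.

Sample proportions: p̂₁ = 159/406 = 0.39163 and p̂₂ = 43/66 = 0.65152.
Pooling: p̂ = 202/472 = 0.42797.
SE = √[p̂(1−p̂)(1/n₁+1/n₂)] = √[0.42797·0.57203·(1/406+1/66)] ≈ 0.065668.
z = (p̂₁ − p̂₂)/SE = (0.39163 − 0.65152)/0.065668 = -0.25989/0.065668 = -3.958.

z = -3.958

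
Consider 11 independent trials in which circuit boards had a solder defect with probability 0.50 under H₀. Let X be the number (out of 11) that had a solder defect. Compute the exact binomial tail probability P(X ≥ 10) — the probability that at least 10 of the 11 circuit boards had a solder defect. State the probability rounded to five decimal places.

P = 0.00586

X is binomial with n = 11 and p = 0.50.
P(X ≥ 10) = C(11,10)·0.50^10·0.50^1 + C(11,11)·0.50^11·0.50^0.
= 0.005371 + 0.000488 = 0.00586.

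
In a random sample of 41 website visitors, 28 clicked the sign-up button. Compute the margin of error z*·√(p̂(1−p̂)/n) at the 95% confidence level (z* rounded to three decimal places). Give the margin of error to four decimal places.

With x = 28 successes in n = 41, p̂ = 0.68293.
SE = √(p̂(1−p̂)/n) = √(0.216538/41) = 0.072673.
The 95% critical value is z* = 1.960.
ME = 1.960·0.072673 = 0.1424.

ME = 0.1424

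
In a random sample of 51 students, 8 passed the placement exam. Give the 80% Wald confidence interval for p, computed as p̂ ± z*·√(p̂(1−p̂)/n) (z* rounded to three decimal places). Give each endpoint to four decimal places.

(0.0916, 0.2221)

With x = 8 successes in n = 51, p̂ = 0.15686.
SE(p̂) = √(0.15686·0.84314/51) = 0.050924.
z* = 1.282 at the 80% level.
Margin of error: 1.282 × 0.050924 = 0.06528.
Interval: 0.15686 ± 0.06528 → (0.0916, 0.2221).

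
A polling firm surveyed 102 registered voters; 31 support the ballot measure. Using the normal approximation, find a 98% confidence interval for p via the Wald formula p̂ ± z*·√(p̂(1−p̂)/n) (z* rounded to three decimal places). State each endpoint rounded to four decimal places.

Sample proportion p̂ = 31/102 = 0.30392.
Standard error of p̂: √(0.211553/102) = √0.002074051 = 0.045542.
The 98% critical value is z* = 2.326.
Margin = 2.326·0.045542 = 0.10593.
Interval: 0.30392 ± 0.10593 → (0.1980, 0.4099).

(0.1980, 0.4099)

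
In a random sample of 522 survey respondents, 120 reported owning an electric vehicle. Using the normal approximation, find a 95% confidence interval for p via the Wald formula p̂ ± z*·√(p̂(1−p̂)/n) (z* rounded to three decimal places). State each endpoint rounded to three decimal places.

p̂ = 120/522 = 0.22989.
SE(p̂) = √(0.22989·0.77011/522) = 0.018416.
For 95% confidence, z* = 1.960.
Margin = 1.960·0.018416 = 0.03610.
So the interval runs from 0.194 to 0.266.

(0.194, 0.266)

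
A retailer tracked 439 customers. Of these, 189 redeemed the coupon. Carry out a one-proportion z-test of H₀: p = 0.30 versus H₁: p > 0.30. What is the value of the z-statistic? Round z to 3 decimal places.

z = 5.968

With x = 189 successes in n = 439, p̂ = 0.43052.
SE₀ = √(0.30·0.70/439) = 0.021871.
z = (0.43052 − 0.30)/0.021871 = 0.13052/0.021871 = 5.968.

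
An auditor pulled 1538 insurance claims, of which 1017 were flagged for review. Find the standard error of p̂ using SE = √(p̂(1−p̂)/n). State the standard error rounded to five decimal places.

SE = 0.01207

Sample proportion p̂ = 1017/1538 = 0.66125.
p̂(1−p̂) = 0.223998.
SE = √(0.223998/1538) = 0.01207.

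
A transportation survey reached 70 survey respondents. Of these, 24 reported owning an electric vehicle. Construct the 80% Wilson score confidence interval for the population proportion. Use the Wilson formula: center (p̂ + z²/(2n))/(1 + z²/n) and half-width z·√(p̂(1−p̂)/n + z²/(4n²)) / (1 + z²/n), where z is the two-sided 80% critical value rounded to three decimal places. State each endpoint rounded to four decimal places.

p̂ = 24/70 = 0.34286; z = 1.282, so z² = 1.643524.
Denominator 1 + z²/n = 1 + 1.643524/70 = 1.023479.
Adjusted center: (0.34286 + z²/(2n))/1.023479 = 0.34646.
Radicand: p̂(1−p̂)/n + z²/(4n²) = 0.003218659 + 0.000083853 = 0.003302512.
Half-width = 1.282·√0.003302512/1.023479 = 0.07198.
CI: 0.34646 ± 0.07198 = (0.2745, 0.4184).

(0.2745, 0.4184)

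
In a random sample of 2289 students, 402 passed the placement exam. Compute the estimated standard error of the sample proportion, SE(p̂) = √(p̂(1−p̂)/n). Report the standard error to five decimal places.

SE = 0.00795

With x = 402 successes in n = 2289, p̂ = 0.17562.
p̂(1−p̂) = 0.144778.
SE = √(0.144778/2289) = √0.000063249 = 0.00795.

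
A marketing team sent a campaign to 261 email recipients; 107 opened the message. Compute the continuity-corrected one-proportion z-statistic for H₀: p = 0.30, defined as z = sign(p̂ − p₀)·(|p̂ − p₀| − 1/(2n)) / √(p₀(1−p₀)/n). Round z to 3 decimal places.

z = 3.809

The sample proportion is 107/261 = 0.40996. p̂ − p₀ = 0.109962.
1/(2n) = 0.001916.
Corrected numerator: |0.109962| − 0.001916 = 0.108046.
Null standard error: √(0.30·0.70/261) = √0.000804598 = 0.028365.
z = (+)0.108046/0.028365 = 3.809.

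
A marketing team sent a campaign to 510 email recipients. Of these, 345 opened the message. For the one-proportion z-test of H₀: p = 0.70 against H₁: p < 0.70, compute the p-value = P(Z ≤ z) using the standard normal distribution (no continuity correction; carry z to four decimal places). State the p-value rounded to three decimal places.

p-value = 0.123

With x = 345 successes in n = 510, p̂ = 0.67647.
SE₀ = √(0.70·0.30/510) = 0.020292.
z = (p̂ − p₀)/SE = (345/510 − 0.70)/0.020292 ≈ -1.1595.
From the standard normal, P(Z ≤ z) = 0.123.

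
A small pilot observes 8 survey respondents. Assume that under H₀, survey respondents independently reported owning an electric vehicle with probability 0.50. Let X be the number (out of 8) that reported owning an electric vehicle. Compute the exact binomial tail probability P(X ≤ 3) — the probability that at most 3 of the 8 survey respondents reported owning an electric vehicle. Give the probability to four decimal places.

P = 0.3633

X ~ Binomial(n=8, p=0.50).
P(X ≤ 3) = C(8,0)·0.50^0·0.50^8 + C(8,1)·0.50^1·0.50^7 + C(8,2)·0.50^2·0.50^6 + C(8,3)·0.50^3·0.50^5.
= 0.003906 + 0.031250 + 0.109375 + 0.218750 = 0.3633.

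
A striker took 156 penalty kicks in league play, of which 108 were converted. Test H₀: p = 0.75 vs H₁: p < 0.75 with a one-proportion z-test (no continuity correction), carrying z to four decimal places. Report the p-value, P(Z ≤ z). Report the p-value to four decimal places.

p-value = 0.0480

With x = 108 successes in n = 156, p̂ = 0.69231.
Null standard error: √(0.75·0.25/156) = √0.001201923 = 0.034669.
Test statistic (full precision, shown to 4 dp): z = (108/156 − 0.75)/SE₀ ≈ -1.6641.
From the standard normal, P(Z ≤ z) = 0.0480.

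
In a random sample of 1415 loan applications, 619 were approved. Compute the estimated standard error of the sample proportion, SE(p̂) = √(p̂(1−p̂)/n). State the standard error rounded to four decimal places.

SE = 0.0132

The sample proportion is 619/1415 = 0.43746.
p̂(1−p̂) = 0.246089.
Dividing by n and taking the root: √0.000173914 = 0.0132.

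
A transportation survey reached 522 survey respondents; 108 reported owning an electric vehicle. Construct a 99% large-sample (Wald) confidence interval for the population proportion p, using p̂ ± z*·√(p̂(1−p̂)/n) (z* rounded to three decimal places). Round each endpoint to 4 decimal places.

(0.1612, 0.2526)

With x = 108 successes in n = 522, p̂ = 0.20690.
SE(p̂) = √(0.20690·0.79310/522) = 0.017730.
z* = 2.576 at the 99% level.
Margin = 2.576·0.017730 = 0.04567.
CI: 0.20690 ± 0.04567 = (0.1612, 0.2526).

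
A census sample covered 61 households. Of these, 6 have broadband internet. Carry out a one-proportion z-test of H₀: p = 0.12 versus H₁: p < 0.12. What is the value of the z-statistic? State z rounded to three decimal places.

z = -0.520

With x = 6 successes in n = 61, p̂ = 0.09836.
Under H₀, SE = √(p₀(1−p₀)/n) = √(0.12·0.88/61) = √0.001731148 = 0.041607.
z = (0.09836 − 0.12)/0.041607 = -0.02164/0.041607 = -0.520.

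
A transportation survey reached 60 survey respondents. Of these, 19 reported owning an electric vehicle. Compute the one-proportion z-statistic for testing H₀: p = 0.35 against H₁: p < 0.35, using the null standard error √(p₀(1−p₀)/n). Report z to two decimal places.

z = -0.54

p̂ = 19/60 = 0.31667.
Null standard error: √(0.35·0.65/60) = √0.003791667 = 0.061577.
z = (p̂ − p₀)/SE = (0.31667 − 0.35)/0.061577 = -0.54.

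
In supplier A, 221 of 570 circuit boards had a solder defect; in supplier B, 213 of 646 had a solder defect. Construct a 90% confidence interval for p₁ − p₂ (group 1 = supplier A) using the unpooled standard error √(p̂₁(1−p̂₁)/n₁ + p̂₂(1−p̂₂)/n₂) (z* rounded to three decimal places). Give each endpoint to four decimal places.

p̂₁ = 0.38772, p̂₂ = 0.32972, so the observed difference is 0.05800.
SE = √(0.000416479 + 0.000342113) = √0.000758592 = 0.027543.
z* = 1.645 at the 90% level. Margin of error = 0.04531.
CI: 0.05800 ± 0.04531 = (0.0127, 0.1033).

(0.0127, 0.1033)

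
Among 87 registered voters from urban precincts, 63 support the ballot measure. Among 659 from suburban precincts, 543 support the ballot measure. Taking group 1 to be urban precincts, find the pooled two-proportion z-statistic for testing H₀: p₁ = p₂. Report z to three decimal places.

Sample proportions: p̂₁ = 63/87 = 0.72414 and p̂₂ = 543/659 = 0.82398.
Pooled p̂ = (63+543)/(87+659) = 606/746 = 0.81233.
Pooled SE = √[0.1524484·0.01301170] ≈ 0.044538.
z = (p̂₁ − p̂₂)/SE = (0.72414 − 0.82398)/0.044538 = -0.09984/0.044538 = -2.242.

z = -2.242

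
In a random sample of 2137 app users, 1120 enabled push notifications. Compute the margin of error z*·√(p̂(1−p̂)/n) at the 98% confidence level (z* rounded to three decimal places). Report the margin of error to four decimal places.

The sample proportion is 1120/2137 = 0.52410.
SE(p̂) = √(0.52410·0.47590/2137) = 0.010803.
For 98% confidence, z* = 2.326.
So ME = 0.0251.

ME = 0.0251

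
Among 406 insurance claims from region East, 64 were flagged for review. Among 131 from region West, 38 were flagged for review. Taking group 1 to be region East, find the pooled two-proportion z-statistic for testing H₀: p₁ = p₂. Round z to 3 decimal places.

z = -3.360

p̂₁ = 64/406 = 0.15764, p̂₂ = 38/131 = 0.29008.
Pooled p̂ = (64+38)/(406+131) = 102/537 = 0.18994.
Pooled SE = √[0.1538654·0.01009664] ≈ 0.039415.
z = -0.13244/0.039415 = -3.360.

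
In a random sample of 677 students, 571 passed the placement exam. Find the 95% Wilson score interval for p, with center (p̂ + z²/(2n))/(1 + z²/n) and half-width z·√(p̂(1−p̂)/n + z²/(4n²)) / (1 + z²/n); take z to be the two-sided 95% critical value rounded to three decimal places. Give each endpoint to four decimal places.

Here p̂ = 571/677 = 0.84343 and z = 1.960 (z² = 3.841600).
Denominator 1 + z²/n = 1 + 3.841600/677 = 1.005674.
Adjusted center: (0.84343 + z²/(2n))/1.005674 = 0.84149.
Radicand: p̂(1−p̂)/n + z²/(4n²) = 0.000195063 + 0.000002095 = 0.000197158.
Half-width = 1.960·√0.000197158/1.005674 = 0.02737.
So the interval runs from 0.8141 to 0.8689.

(0.8141, 0.8689)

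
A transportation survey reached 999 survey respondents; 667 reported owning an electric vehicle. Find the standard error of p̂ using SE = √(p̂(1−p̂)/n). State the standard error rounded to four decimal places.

p̂ = 667/999 = 0.66767.
p̂(1−p̂) = 0.221887.
SE = √(0.221887/999) = 0.0149.

SE = 0.0149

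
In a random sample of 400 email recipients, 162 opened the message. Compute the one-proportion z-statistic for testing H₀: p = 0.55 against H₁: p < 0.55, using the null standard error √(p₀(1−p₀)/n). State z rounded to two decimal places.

The sample proportion is 162/400 = 0.40500.
Under H₀, SE = √(p₀(1−p₀)/n) = √(0.55·0.45/400) = √0.000618750 = 0.024875.
z = (0.40500 − 0.55)/0.024875 = -0.14500/0.024875 = -5.83.

z = -5.83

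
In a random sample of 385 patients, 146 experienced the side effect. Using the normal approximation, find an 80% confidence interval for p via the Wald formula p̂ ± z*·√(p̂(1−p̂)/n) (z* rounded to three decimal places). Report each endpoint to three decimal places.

(0.348, 0.411)

Sample proportion p̂ = 146/385 = 0.37922.
SE(p̂) = √(0.37922·0.62078/385) = 0.024728.
The 80% critical value is z* = 1.282.
Margin = 1.282·0.024728 = 0.03170.
CI: 0.37922 ± 0.03170 = (0.348, 0.411).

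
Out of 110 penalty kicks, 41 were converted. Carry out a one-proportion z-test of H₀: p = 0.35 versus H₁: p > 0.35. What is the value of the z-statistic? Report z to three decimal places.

Sample proportion p̂ = 41/110 = 0.37273.
SE₀ = √(0.35·0.65/110) = 0.045477.
z = (0.37273 − 0.35)/0.045477 = 0.02273/0.045477 = 0.500.

z = 0.500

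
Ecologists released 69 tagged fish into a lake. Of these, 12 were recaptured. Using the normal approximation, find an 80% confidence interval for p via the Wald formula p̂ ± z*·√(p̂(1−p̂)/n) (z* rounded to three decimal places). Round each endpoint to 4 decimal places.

(0.1154, 0.2324)

p̂ = 12/69 = 0.17391.
SE = √(p̂(1−p̂)/n) = √(0.143667/69) = 0.045630.
z* = 1.282 at the 80% level.
Margin of error: 1.282 × 0.045630 = 0.05850.
Interval: 0.17391 ± 0.05850 → (0.1154, 0.2324).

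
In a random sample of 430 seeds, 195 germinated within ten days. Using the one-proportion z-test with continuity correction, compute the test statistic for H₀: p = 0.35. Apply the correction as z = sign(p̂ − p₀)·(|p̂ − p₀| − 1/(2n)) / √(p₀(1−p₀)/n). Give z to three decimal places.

z = 4.449

The sample proportion is 195/430 = 0.45349. p̂ − p₀ = 0.103488.
Continuity correction 1/(2n) = 1/860 = 0.001163.
Corrected numerator: |0.103488| − 0.001163 = 0.102325.
Under H₀, SE = √(p₀(1−p₀)/n) = √(0.35·0.65/430) = √0.000529070 = 0.023002.
z = +0.102325/0.023002 = 4.449.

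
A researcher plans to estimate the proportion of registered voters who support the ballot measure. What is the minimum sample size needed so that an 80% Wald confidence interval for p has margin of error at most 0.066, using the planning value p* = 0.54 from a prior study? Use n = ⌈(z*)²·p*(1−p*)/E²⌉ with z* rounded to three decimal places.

The 80% critical value is z* = 1.282.
p*(1−p*) = 0.54·0.46 = 0.2484.
(z*)²·p*(1−p*)/E² = 1.643524·0.2484/0.004356 = 93.722.
⌈93.722⌉ = 94.

n = 94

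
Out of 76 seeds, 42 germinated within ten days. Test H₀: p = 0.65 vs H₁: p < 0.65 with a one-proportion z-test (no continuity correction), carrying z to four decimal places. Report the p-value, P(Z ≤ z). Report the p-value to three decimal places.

p-value = 0.038

With x = 42 successes in n = 76, p̂ = 0.55263.
SE₀ = √(0.65·0.35/76) = 0.054712.
Test statistic (full precision, shown to 4 dp): z = (42/76 − 0.65)/SE₀ ≈ -1.7796.
p-value = P(Z ≤ z) with z = -1.7796 → 0.038.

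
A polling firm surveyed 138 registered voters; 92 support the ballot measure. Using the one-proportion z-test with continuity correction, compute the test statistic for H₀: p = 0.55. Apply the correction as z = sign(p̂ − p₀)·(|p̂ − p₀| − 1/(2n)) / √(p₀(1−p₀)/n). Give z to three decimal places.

The sample proportion is 92/138 = 0.66667. p̂ − p₀ = 0.116667.
1/(2n) = 0.003623.
Corrected numerator: |0.116667| − 0.003623 = 0.113044.
Under H₀, SE = √(p₀(1−p₀)/n) = √(0.55·0.45/138) = √0.001793478 = 0.042349.
z = (+)0.113044/0.042349 = 2.669.

z = 2.669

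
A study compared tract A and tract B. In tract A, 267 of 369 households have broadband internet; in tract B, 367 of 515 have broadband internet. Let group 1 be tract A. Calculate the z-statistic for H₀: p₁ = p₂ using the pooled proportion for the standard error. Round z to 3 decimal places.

p̂₁ = 267/369 = 0.72358, p̂₂ = 367/515 = 0.71262.
Pooled p̂ = (267+367)/(369+515) = 634/884 = 0.71719.
Pooled SE = √[0.2028265·0.00465177] ≈ 0.030716.
z = (p̂₁ − p̂₂)/SE = (0.72358 − 0.71262)/0.030716 = 0.01096/0.030716 = 0.357.

z = 0.357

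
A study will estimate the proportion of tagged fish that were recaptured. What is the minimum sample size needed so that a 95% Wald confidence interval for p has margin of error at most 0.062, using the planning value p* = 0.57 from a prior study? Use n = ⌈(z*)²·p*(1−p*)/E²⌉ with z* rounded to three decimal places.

n = 245

z* = 1.960 at the 95% level.
p*(1−p*) = 0.2451.
(z*)²·p*(1−p*)/E² = 3.841600·0.2451/0.003844 = 244.947.
⌈244.947⌉ = 245.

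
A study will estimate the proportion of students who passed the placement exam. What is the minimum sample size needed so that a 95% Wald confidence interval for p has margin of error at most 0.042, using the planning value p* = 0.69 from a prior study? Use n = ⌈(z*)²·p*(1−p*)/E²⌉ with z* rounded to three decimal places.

For 95% confidence, z* = 1.960.
p*(1−p*) = 0.69·0.31 = 0.2139.
Required n before rounding: 3.841600 × 0.2139 / 0.042² = 465.827.
Rounding up, n = 466.

n = 466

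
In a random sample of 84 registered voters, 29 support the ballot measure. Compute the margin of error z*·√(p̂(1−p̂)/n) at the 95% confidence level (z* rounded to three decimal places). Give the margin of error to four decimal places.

Sample proportion p̂ = 29/84 = 0.34524.
Standard error of p̂: √(0.226049/84) = √0.002691057 = 0.051875.
The 95% critical value is z* = 1.960.
So ME = 0.1017.

ME = 0.1017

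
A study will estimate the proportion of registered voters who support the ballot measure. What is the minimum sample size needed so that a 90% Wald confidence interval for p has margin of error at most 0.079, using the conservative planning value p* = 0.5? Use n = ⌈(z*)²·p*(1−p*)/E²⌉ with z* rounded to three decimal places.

n = 109

For 90% confidence, z* = 1.645.
p*(1−p*) = 0.50·0.50 = 0.2500.
(z*)²·p*(1−p*)/E² = 2.706025·0.2500/0.006241 = 108.397.
⌈108.397⌉ = 109.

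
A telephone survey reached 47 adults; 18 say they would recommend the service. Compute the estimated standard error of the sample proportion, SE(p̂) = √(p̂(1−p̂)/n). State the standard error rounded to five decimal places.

SE = 0.07091

With x = 18 successes in n = 47, p̂ = 0.38298.
p̂(1−p̂) = 0.236306.
Dividing by n and taking the root: √0.005027787 = 0.07091.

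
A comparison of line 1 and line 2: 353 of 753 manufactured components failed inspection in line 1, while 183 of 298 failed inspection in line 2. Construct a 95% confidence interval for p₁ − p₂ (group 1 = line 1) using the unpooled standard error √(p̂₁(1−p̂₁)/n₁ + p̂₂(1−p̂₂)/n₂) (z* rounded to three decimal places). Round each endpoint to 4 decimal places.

p̂₁ = 353/753 = 0.46879, p̂₂ = 183/298 = 0.61409; p̂₁ − p̂₂ = -0.14530.
SE = √(0.000330712 + 0.000795244) = √0.001125956 = 0.033555.
For 95% confidence, z* = 1.960. Margin of error = 0.06577.
CI: -0.14530 ± 0.06577 = (-0.2111, -0.0795).

(-0.2111, -0.0795)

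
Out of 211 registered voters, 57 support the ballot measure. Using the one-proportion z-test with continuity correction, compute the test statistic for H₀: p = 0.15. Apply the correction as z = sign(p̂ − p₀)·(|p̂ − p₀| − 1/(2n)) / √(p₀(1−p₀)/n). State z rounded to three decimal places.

The sample proportion is 57/211 = 0.27014. p̂ − p₀ = 0.120142.
1/(2n) = 0.002370.
Corrected numerator: |0.120142| − 0.002370 = 0.117772.
SE₀ = √(0.15·0.85/211) = 0.024582.
z = (+)0.117772/0.024582 = 4.791.

z = 4.791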